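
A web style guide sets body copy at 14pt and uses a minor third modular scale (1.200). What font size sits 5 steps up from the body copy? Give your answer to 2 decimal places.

34.84pt

Every step multiplies by the scale ratio.
14.0 × 1.200⁵ = 14.0 × 2.48832 ≈ 34.84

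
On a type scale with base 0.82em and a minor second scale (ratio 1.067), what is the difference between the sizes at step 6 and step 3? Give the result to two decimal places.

Step 3: 0.82 × 1.067³ = 0.9961em
Step 6: 0.82 × 1.067⁶ = 1.2100em
Difference: 1.2100 − 0.9961 = 0.2139em

0.21em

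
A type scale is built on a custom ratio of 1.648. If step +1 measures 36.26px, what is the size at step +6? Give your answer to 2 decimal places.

36.26 × 1.648⁵ = 36.26 × 12.15587 ≈ 440.772

440.77px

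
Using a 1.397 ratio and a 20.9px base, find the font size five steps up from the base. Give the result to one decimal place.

111.2px

20.9 × 1.397⁵ = 20.9 × 5.32086 ≈ 111.21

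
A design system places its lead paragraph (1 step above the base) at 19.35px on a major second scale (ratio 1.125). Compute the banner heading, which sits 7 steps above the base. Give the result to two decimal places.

19.35 × 1.125⁶ = 19.35 × 2.02729 ≈ 39.228

39.23px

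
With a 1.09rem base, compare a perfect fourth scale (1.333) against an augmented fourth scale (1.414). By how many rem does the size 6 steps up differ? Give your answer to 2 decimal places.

Perfect fourth: 1.09 × 1.333⁶ = 6.1152rem
Augmented fourth: 1.09 × 1.414⁶ = 8.7121rem
Difference: 8.7121 − 6.1152 = 2.5969rem

2.60rem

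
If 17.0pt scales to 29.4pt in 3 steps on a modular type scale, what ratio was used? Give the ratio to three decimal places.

1.200

The ratio satisfies 17.0 × r³ = 29.4, so r = (29.4 / 17.0)^(1/3).
r = 1.7294^(1/3) ≈ 1.2003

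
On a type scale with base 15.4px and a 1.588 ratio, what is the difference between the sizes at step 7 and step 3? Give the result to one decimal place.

Step 3: 15.4 × 1.588³ = 61.670px
Step 7: 15.4 × 1.588⁷ = 392.170px
Difference: 392.170 − 61.670 = 330.500px

330.5px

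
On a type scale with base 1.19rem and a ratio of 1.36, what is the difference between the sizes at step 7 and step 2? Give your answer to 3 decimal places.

8.039rem

Step 2: 1.19 × 1.36² = 2.20102rem
Step 7: 1.19 × 1.36⁷ = 10.24046rem
Difference: 10.24046 − 2.20102 = 8.03944rem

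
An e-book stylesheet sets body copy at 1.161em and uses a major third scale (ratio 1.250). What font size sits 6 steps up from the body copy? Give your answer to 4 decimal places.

4.4289em

Each step on a modular scale multiplies by the ratio, so the size n steps from the base is base × ratioⁿ.
1.161 × 1.250⁶ = 1.161 × 3.81470 ≈ 4.4289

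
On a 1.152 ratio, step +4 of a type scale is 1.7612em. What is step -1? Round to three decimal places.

0.868em

1.7612 ÷ 1.152⁵ = 1.7612 ÷ 2.02891 ≈ 0.868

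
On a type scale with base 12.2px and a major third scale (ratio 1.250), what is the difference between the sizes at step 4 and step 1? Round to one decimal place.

14.5px

Step 1: 12.2 × 1.250 = 15.250px
Step 4: 12.2 × 1.250⁴ = 29.785px
Difference: 29.785 − 15.250 = 14.535px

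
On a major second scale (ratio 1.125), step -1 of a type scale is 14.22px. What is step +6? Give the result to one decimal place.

14.22 × 1.125⁷ = 14.22 × 2.28070 ≈ 32.432

32.4px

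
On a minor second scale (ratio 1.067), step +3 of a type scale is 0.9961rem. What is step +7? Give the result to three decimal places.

1.291rem

Moving from step +3 to step +7 is 4 steps up, so multiply by r⁴.
0.9961 × 1.067⁴ = 0.9961 × 1.29616 ≈ 1.291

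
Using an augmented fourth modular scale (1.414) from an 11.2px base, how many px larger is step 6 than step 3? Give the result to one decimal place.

Step 3: 11.2 × 1.414³ = 31.664px
Step 6: 11.2 × 1.414⁶ = 89.519px
Difference: 89.519 − 31.664 = 57.855px

57.9px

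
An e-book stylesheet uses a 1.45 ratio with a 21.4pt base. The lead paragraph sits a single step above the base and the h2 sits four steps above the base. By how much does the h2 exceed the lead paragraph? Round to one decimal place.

63.6pt

Step 1: 21.4 × 1.45 = 31.030pt
Step 4: 21.4 × 1.45⁴ = 94.599pt
Difference: 94.599 − 31.030 = 63.569pt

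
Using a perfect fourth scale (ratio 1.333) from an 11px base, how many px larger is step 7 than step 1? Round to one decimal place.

Step 1: 11.0 × 1.333 = 14.663px
Step 7: 11.0 × 1.333⁷ = 82.263px
Difference: 82.263 − 14.663 = 67.600px

67.6px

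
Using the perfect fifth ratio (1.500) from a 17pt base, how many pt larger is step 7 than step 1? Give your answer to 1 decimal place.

Step 1: 17.0 × 1.500 = 25.500pt
Step 7: 17.0 × 1.500⁷ = 290.461pt
Difference: 290.461 − 25.500 = 264.961pt

265.0pt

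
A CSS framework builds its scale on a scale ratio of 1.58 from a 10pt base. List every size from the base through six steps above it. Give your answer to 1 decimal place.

10.0pt, 15.8pt, 25.0pt, 39.4pt, 62.3pt, 98.5pt, 155.6pt

Step 0: 10pt
Step 1: 10.0 × 1.58 = 15.8
Step 2: 10.0 × 1.58² = 25.0
Step 3: 10.0 × 1.58³ = 39.4
Step 4: 10.0 × 1.58⁴ = 62.3
Step 5: 10.0 × 1.58⁵ = 98.5
Step 6: 10.0 × 1.58⁶ = 155.6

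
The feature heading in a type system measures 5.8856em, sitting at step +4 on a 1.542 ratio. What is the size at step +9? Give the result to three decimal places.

51.311em

5.8856 × 1.542⁵ = 5.8856 × 8.71810 ≈ 51.311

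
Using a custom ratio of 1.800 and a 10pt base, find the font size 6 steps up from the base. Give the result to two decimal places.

Each step on a modular scale multiplies by the ratio, so the size n steps from the base is base × ratioⁿ.
10.0 × 1.800⁶ = 10.0 × 34.01222 ≈ 340.12

340.12pt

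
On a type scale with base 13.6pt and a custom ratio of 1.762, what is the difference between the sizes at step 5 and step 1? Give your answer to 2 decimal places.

Step 1: 13.6 × 1.762 = 23.9632pt
Step 5: 13.6 × 1.762⁵ = 230.9768pt
Difference: 230.9768 − 23.9632 = 207.0136pt

207.01pt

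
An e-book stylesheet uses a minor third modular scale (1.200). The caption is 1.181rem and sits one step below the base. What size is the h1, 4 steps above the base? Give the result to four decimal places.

The gap is 4 − (-1) = 5 steps, so the factor is 1.200^5.
1.181 × 1.200⁵ = 1.181 × 2.48832 ≈ 2.9387

2.9387rem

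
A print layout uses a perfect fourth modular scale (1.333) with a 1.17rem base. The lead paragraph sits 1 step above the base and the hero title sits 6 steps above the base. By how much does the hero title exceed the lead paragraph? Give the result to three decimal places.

5.004rem

Step 1: 1.17 × 1.333 = 1.55961rem
Step 6: 1.17 × 1.333⁶ = 6.56397rem
Difference: 6.56397 − 1.55961 = 5.00436rem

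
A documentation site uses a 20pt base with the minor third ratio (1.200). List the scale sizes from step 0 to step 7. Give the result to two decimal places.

20.00pt, 24.00pt, 28.80pt, 34.56pt, 41.47pt, 49.77pt, 59.72pt, 71.66pt

Step 0: 20pt
Step 1: 20.0 × 1.200 = 24.00
Step 2: 20.0 × 1.200² = 28.80
Step 3: 20.0 × 1.200³ = 34.56
Step 4: 20.0 × 1.200⁴ = 41.47
Step 5: 20.0 × 1.200⁵ = 49.77
Step 6: 20.0 × 1.200⁶ = 59.72
Step 7: 20.0 × 1.200⁷ = 71.66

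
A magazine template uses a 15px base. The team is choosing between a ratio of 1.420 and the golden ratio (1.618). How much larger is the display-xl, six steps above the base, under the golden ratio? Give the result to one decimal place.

146.2px

At 1.420: 15.0 × 1.420⁶ = 122.976px
Golden ratio: 15.0 × 1.618⁶ = 269.130px
Difference: 269.130 − 122.976 = 146.154px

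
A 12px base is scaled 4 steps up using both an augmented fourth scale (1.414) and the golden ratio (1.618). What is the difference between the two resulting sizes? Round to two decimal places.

Augmented fourth: 12.0 × 1.414⁴ = 47.9710px
Golden ratio: 12.0 × 1.618⁴ = 82.2423px
Difference: 82.2423 − 47.9710 = 34.2713px

34.27px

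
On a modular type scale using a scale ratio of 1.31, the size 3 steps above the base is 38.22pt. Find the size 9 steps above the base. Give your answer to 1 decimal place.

193.2pt

The gap is 9 − (3) = 6 steps, so the factor is 1.31^6.
38.22 × 1.31⁶ = 38.22 × 5.05391 ≈ 193.161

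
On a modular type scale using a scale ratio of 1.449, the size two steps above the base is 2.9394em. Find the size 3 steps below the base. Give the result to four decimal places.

0.4602em

Moving from step +2 to step -3 is 5 steps down, so divide by r⁵.
2.9394 ÷ 1.449⁵ = 2.9394 ÷ 6.38766 ≈ 0.4602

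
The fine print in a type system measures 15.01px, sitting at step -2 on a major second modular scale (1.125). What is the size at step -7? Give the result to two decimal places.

8.33px

15.01 ÷ 1.125⁵ = 15.01 ÷ 1.80203 ≈ 8.329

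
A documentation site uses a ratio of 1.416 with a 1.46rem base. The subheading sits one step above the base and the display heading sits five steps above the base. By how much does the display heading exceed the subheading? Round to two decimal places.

6.24rem

Step 1: 1.46 × 1.416 = 2.0674rem
Step 5: 1.46 × 1.416⁵ = 8.3113rem
Difference: 8.3113 − 2.0674 = 6.2439rem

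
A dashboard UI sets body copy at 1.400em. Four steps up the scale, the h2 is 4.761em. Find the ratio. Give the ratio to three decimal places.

r⁴ = 4.761 / 1.400, so r = (4.761/1.400)^(1/4).
r = 3.4007^(1/4) ≈ 1.3580

1.358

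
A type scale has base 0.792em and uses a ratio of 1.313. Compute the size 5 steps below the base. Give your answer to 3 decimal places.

0.792 ÷ 1.313⁵ = 0.792 ÷ 3.90233 ≈ 0.203

0.203em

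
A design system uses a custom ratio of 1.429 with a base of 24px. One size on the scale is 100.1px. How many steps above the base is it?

4

1.429ⁿ = 100.1 / 24 = 4.1708
n = ln(4.1708) / ln(1.429) = 1.4281 / 0.3570 ≈ 4.00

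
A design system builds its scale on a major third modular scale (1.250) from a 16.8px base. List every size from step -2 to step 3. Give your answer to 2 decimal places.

10.75px, 13.44px, 16.80px, 21.00px, 26.25px, 32.81px

Step -2: 16.8 ÷ 1.250² = 10.75
Step -1: 16.8 ÷ 1.250 = 13.44
Step 0: 16.8px
Step 1: 16.8 × 1.250 = 21.00
Step 2: 16.8 × 1.250² = 26.25
Step 3: 16.8 × 1.250³ = 32.81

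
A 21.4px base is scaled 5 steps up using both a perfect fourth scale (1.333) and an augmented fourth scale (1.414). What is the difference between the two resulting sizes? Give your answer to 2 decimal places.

30.90px

Perfect fourth: 21.4 × 1.333⁵ = 90.0668px
Augmented fourth: 21.4 × 1.414⁵ = 120.9653px
Difference: 120.9653 − 90.0668 = 30.8985px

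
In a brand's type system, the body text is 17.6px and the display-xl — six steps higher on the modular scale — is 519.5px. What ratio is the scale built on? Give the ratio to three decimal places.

1.758

The ratio satisfies 17.6 × r⁶ = 519.5, so r = (519.5 / 17.6)^(1/6).
r = 29.5170^(1/6) ≈ 1.7580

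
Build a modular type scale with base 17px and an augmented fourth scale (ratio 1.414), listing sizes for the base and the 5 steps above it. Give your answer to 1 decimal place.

Step 0: 17px
Step 1: 17.0 × 1.414 = 24.0
Step 2: 17.0 × 1.414² = 34.0
Step 3: 17.0 × 1.414³ = 48.1
Step 4: 17.0 × 1.414⁴ = 68.0
Step 5: 17.0 × 1.414⁵ = 96.1

17.0px, 24.0px, 34.0px, 48.1px, 68.0px, 96.1px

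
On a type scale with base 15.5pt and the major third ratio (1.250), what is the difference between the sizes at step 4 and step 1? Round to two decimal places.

Step 1: 15.5 × 1.250 = 19.3750pt
Step 4: 15.5 × 1.250⁴ = 37.8418pt
Difference: 37.8418 − 19.3750 = 18.4668pt

18.47pt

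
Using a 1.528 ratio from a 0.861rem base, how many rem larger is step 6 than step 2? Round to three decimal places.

8.948rem

Step 2: 0.861 × 1.528² = 2.01025rem
Step 6: 0.861 × 1.528⁶ = 10.95830rem
Difference: 10.95830 − 2.01025 = 8.94805rem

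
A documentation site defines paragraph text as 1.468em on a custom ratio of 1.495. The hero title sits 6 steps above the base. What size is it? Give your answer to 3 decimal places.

Every step multiplies by the scale ratio.
1.468 × 1.495⁶ = 1.468 × 11.16470 ≈ 16.390

16.390em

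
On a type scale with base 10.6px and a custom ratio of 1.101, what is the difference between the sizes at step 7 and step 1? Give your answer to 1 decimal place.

9.1px

Step 1: 10.6 × 1.101 = 11.671px
Step 7: 10.6 × 1.101⁷ = 20.788px
Difference: 20.788 − 11.671 = 9.117px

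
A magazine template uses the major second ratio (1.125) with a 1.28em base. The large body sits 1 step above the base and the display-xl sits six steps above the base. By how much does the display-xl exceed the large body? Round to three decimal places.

Step 1: 1.28 × 1.125 = 1.44000em
Step 6: 1.28 × 1.125⁶ = 2.59493em
Difference: 2.59493 − 1.44000 = 1.15493em

1.155em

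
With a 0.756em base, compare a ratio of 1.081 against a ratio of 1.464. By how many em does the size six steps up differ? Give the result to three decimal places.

6.237em

At 1.081: 0.756 × 1.081⁶ = 1.20636em
At 1.464: 0.756 × 1.464⁶ = 7.44335em
Difference: 7.44335 − 1.20636 = 6.23699em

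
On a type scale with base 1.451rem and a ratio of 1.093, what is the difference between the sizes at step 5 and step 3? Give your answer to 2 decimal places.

0.37rem

Step 3: 1.451 × 1.093³ = 1.8946rem
Step 5: 1.451 × 1.093⁵ = 2.2634rem
Difference: 2.2634 − 1.8946 = 0.3688rem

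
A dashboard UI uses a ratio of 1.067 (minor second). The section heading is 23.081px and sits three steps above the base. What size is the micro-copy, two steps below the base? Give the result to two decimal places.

The gap is -2 − (3) = -5 steps, so the factor is 1.067^-5.
23.081 ÷ 1.067⁵ = 23.081 ÷ 1.38300 ≈ 16.689

16.69px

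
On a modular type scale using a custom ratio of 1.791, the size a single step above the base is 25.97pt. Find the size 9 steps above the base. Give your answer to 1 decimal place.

Moving from step +1 to step +9 is 8 steps up, so multiply by r⁸.
25.97 × 1.791⁸ = 25.97 × 105.86799 ≈ 2749.392

2749.4pt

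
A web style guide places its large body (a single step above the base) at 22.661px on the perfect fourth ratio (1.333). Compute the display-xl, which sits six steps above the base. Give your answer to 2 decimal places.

95.37px

22.661 × 1.333⁵ = 22.661 × 4.20873 ≈ 95.374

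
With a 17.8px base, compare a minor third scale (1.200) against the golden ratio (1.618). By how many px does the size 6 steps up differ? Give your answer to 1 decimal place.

266.2px

Minor third: 17.8 × 1.200⁶ = 53.151px
Golden ratio: 17.8 × 1.618⁶ = 319.368px
Difference: 319.368 − 53.151 = 266.217px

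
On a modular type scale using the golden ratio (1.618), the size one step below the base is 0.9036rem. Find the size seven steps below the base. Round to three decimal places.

0.9036 ÷ 1.618⁶ = 0.9036 ÷ 17.94201 ≈ 0.050

0.050rem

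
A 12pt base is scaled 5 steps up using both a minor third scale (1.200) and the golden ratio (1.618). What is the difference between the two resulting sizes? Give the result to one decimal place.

103.2pt

Minor third: 12.0 × 1.200⁵ = 29.860pt
Golden ratio: 12.0 × 1.618⁵ = 133.068pt
Difference: 133.068 − 29.860 = 103.208pt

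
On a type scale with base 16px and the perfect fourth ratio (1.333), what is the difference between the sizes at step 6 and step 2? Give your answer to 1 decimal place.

61.3px

Step 2: 16.0 × 1.333² = 28.430px
Step 6: 16.0 × 1.333⁶ = 89.764px
Difference: 89.764 − 28.430 = 61.334px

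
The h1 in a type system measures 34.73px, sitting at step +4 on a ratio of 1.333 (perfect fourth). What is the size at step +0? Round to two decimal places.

34.73 ÷ 1.333⁴ = 34.73 ÷ 3.15733 ≈ 11.000

11.00px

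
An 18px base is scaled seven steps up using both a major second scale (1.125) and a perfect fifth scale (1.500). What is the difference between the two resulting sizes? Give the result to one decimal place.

Major second: 18.0 × 1.125⁷ = 41.053px
Perfect fifth: 18.0 × 1.500⁷ = 307.547px
Difference: 307.547 − 41.053 = 266.494px

266.5px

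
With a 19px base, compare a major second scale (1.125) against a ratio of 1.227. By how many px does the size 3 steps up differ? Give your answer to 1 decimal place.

8.0px

Major second: 19.0 × 1.125³ = 27.053px
At 1.227: 19.0 × 1.227³ = 35.098px
Difference: 35.098 − 27.053 = 8.045px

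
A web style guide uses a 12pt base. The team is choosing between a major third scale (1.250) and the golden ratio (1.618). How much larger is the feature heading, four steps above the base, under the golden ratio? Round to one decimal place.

52.9pt

Major third: 12.0 × 1.250⁴ = 29.297pt
Golden ratio: 12.0 × 1.618⁴ = 82.242pt
Difference: 82.242 − 29.297 = 52.945pt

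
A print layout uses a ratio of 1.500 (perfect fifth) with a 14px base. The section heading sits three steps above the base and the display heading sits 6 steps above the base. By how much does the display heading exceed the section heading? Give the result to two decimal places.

112.22px

Step 3: 14.0 × 1.500³ = 47.2500px
Step 6: 14.0 × 1.500⁶ = 159.4688px
Difference: 159.4688 − 47.2500 = 112.2188px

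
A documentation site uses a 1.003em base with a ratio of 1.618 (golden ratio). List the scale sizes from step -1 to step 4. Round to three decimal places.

Step -1: 1.003 ÷ 1.618 = 0.620
Step 0: 1.003em
Step 1: 1.003 × 1.618 = 1.623
Step 2: 1.003 × 1.618² = 2.626
Step 3: 1.003 × 1.618³ = 4.249
Step 4: 1.003 × 1.618⁴ = 6.874

0.620em, 1.003em, 1.623em, 2.626em, 4.249em, 6.874em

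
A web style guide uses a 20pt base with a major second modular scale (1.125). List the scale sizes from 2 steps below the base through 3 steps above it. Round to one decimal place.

15.8pt, 17.8pt, 20.0pt, 22.5pt, 25.3pt, 28.5pt

Step -2: 20.0 ÷ 1.125² = 15.8
Step -1: 20.0 ÷ 1.125 = 17.8
Step 0: 20pt
Step 1: 20.0 × 1.125 = 22.5
Step 2: 20.0 × 1.125² = 25.3
Step 3: 20.0 × 1.125³ = 28.5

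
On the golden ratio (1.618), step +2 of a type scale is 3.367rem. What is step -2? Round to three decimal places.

3.367 ÷ 1.618⁴ = 3.367 ÷ 6.85353 ≈ 0.491

0.491rem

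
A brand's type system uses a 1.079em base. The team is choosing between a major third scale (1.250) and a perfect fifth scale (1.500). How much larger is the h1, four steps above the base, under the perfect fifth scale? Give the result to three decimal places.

Major third: 1.079 × 1.250⁴ = 2.63428em
Perfect fifth: 1.079 × 1.500⁴ = 5.46244em
Difference: 5.46244 − 2.63428 = 2.82816em

2.828em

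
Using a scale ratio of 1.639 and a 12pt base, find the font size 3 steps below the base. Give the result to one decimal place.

A modular type scale is a geometric sequence: sizeₙ = base × rⁿ.
12.0 ÷ 1.639³ = 12.0 ÷ 4.40288 ≈ 2.73

2.7pt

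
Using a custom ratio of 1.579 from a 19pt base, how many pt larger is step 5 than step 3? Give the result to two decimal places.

111.69pt

Step 3: 19.0 × 1.579³ = 74.7997pt
Step 5: 19.0 × 1.579⁵ = 186.4937pt
Difference: 186.4937 − 74.7997 = 111.6940pt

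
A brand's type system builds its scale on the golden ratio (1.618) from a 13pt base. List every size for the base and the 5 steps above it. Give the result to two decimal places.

Step 0: 13pt
Step 1: 13.0 × 1.618 = 21.03
Step 2: 13.0 × 1.618² = 34.03
Step 3: 13.0 × 1.618³ = 55.07
Step 4: 13.0 × 1.618⁴ = 89.10
Step 5: 13.0 × 1.618⁵ = 144.16

13.00pt, 21.03pt, 34.03pt, 55.07pt, 89.10pt, 144.16pt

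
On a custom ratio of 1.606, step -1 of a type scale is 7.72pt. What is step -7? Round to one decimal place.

7.72 ÷ 1.606⁶ = 7.72 ÷ 17.15826 ≈ 0.450

0.4pt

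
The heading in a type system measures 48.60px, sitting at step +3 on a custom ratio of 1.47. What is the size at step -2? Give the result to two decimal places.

7.08px

Moving from step +3 to step -2 is 5 steps down, so divide by r⁵.
48.60 ÷ 1.47⁵ = 48.60 ÷ 6.86415 ≈ 7.080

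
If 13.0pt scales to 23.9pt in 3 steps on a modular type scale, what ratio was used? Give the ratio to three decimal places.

r³ = 23.9 / 13.0, so r = (23.9/13.0)^(1/3).
r = 1.8385^(1/3) ≈ 1.2250

1.225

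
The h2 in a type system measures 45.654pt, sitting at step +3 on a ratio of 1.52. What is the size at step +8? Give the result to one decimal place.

370.4pt

45.654 × 1.52⁵ = 45.654 × 8.11368 ≈ 370.422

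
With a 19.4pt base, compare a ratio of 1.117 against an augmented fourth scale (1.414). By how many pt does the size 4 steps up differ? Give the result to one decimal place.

At 1.117: 19.4 × 1.117⁴ = 30.201pt
Augmented fourth: 19.4 × 1.414⁴ = 77.553pt
Difference: 77.553 − 30.201 = 47.352pt

47.4pt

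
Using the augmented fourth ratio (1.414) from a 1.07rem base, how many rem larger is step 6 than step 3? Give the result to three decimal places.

5.527rem

Step 3: 1.07 × 1.414³ = 3.02505rem
Step 6: 1.07 × 1.414⁶ = 8.55225rem
Difference: 8.55225 − 3.02505 = 5.52720rem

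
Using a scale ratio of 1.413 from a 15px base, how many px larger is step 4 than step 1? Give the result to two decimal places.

Step 1: 15.0 × 1.413 = 21.1950px
Step 4: 15.0 × 1.413⁴ = 59.7943px
Difference: 59.7943 − 21.1950 = 38.5993px

38.60px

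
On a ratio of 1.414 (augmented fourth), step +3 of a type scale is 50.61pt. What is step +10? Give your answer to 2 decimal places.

571.98pt

Moving from step +3 to step +10 is 7 steps up, so multiply by r⁷.
50.61 × 1.414⁷ = 50.61 × 11.30175 ≈ 571.982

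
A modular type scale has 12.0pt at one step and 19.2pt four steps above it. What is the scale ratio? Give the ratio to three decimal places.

The ratio satisfies 12.0 × r⁴ = 19.2, so r = (19.2 / 12.0)^(1/4).
r = 1.6000^(1/4) ≈ 1.1247

1.125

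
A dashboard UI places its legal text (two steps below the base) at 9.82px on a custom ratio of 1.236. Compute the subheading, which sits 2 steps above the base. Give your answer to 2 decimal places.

Moving from step -2 to step +2 is 4 steps up, so multiply by r⁴.
9.82 × 1.236⁴ = 9.82 × 2.33386 ≈ 22.918

22.92px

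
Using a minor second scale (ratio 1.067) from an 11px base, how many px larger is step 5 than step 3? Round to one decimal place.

Step 3: 11.0 × 1.067³ = 13.362px
Step 5: 11.0 × 1.067⁵ = 15.213px
Difference: 15.213 − 13.362 = 1.851px

1.9px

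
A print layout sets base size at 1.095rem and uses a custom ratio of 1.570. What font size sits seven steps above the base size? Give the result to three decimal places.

25.746rem

A modular type scale is a geometric sequence: sizeₙ = base × rⁿ.
1.095 × 1.570⁷ = 1.095 × 23.51243 ≈ 25.746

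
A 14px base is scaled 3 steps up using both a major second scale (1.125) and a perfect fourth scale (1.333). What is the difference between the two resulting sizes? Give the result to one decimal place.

13.2px

Major second: 14.0 × 1.125³ = 19.934px
Perfect fourth: 14.0 × 1.333³ = 33.160px
Difference: 33.160 − 19.934 = 13.226px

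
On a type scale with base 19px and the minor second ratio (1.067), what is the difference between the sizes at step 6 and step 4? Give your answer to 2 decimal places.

Step 4: 19.0 × 1.067⁴ = 24.6270px
Step 6: 19.0 × 1.067⁶ = 28.0376px
Difference: 28.0376 − 24.6270 = 3.4106px

3.41px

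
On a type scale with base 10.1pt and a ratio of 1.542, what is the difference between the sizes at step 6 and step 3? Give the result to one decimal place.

Step 3: 10.1 × 1.542³ = 37.032pt
Step 6: 10.1 × 1.542⁶ = 135.777pt
Difference: 135.777 − 37.032 = 98.745pt

98.7pt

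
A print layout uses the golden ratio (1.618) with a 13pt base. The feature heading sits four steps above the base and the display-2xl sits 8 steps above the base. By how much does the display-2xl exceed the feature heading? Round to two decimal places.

Step 4: 13.0 × 1.618⁴ = 89.0958pt
Step 8: 13.0 × 1.618⁸ = 610.6207pt
Difference: 610.6207 − 89.0958 = 521.5249pt

521.52pt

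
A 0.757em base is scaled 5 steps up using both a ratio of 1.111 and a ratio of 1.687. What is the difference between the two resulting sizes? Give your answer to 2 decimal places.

At 1.111: 0.757 × 1.111⁵ = 1.2813em
At 1.687: 0.757 × 1.687⁵ = 10.3436em
Difference: 10.3436 − 1.2813 = 9.0623em

9.06em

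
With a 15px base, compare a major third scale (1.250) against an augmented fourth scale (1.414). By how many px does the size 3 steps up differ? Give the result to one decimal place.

13.1px

Major third: 15.0 × 1.250³ = 29.297px
Augmented fourth: 15.0 × 1.414³ = 42.407px
Difference: 42.407 − 29.297 = 13.110px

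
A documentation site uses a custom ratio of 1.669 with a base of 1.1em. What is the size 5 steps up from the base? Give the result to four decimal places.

14.2454em

A modular type scale is a geometric sequence: sizeₙ = base × rⁿ.
1.1 × 1.669⁵ = 1.1 × 12.95036 ≈ 14.2454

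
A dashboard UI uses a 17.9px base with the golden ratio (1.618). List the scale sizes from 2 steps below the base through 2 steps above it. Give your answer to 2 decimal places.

6.84px, 11.06px, 17.90px, 28.96px, 46.86px

Step -2: 17.9 ÷ 1.618² = 6.84
Step -1: 17.9 ÷ 1.618 = 11.06
Step 0: 17.9px
Step 1: 17.9 × 1.618 = 28.96
Step 2: 17.9 × 1.618² = 46.86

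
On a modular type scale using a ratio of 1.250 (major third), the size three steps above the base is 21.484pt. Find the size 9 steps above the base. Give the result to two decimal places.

81.95pt

Moving from step +3 to step +9 is 6 steps up, so multiply by r⁶.
21.484 × 1.250⁶ = 21.484 × 3.81470 ≈ 81.955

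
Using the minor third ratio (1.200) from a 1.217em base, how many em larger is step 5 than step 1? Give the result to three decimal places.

Step 1: 1.217 × 1.200 = 1.46040em
Step 5: 1.217 × 1.200⁵ = 3.02829em
Difference: 3.02829 − 1.46040 = 1.56789em

1.568em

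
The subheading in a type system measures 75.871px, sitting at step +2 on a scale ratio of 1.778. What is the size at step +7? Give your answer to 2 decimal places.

1348.14px

Moving from step +2 to step +7 is 5 steps up, so multiply by r⁵.
75.871 × 1.778⁵ = 75.871 × 17.76883 ≈ 1348.139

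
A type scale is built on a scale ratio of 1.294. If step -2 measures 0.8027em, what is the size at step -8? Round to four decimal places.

Moving from step -2 to step -8 is 6 steps down, so divide by r⁶.
0.8027 ÷ 1.294⁶ = 0.8027 ÷ 4.69468 ≈ 0.1710

0.1710em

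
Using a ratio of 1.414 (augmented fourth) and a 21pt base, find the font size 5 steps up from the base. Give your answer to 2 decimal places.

118.70pt

21.0 × 1.414⁵ = 21.0 × 5.65258 ≈ 118.70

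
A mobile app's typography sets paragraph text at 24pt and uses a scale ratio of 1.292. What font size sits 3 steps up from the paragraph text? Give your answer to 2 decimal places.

51.76pt

24.0 × 1.292³ = 24.0 × 2.15669 ≈ 51.76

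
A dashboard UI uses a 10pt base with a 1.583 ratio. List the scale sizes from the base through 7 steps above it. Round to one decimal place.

10.0pt, 15.8pt, 25.1pt, 39.7pt, 62.8pt, 99.4pt, 157.4pt, 249.1pt

Step 0: 10pt
Step 1: 10.0 × 1.583 = 15.8
Step 2: 10.0 × 1.583² = 25.1
Step 3: 10.0 × 1.583³ = 39.7
Step 4: 10.0 × 1.583⁴ = 62.8
Step 5: 10.0 × 1.583⁵ = 99.4
Step 6: 10.0 × 1.583⁶ = 157.4
Step 7: 10.0 × 1.583⁷ = 249.1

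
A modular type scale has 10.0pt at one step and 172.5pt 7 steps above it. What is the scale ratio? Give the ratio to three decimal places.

1.502

r⁷ = 172.5 / 10.0, so r = (172.5/10.0)^(1/7).
r = 17.2500^(1/7) ≈ 1.5020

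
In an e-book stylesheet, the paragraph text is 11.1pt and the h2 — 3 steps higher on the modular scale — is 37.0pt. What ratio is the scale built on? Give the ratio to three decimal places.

The ratio satisfies 11.1 × r³ = 37.0, so r = (37.0 / 11.1)^(1/3).
r = 3.3333^(1/3) ≈ 1.4938

1.494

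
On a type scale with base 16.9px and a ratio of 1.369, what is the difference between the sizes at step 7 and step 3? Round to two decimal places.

108.94px

Step 3: 16.9 × 1.369³ = 43.3608px
Step 7: 16.9 × 1.369⁷ = 152.3038px
Difference: 152.3038 − 43.3608 = 108.9430px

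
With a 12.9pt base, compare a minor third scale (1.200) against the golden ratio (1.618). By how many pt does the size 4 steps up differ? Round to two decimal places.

Minor third: 12.9 × 1.200⁴ = 26.7494pt
Golden ratio: 12.9 × 1.618⁴ = 88.4105pt
Difference: 88.4105 − 26.7494 = 61.6611pt

61.66pt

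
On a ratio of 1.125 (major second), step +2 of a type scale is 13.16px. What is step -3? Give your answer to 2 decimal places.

13.16 ÷ 1.125⁵ = 13.16 ÷ 1.80203 ≈ 7.303

7.30px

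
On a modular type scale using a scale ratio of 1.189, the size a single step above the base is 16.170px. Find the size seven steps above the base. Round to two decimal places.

16.170 × 1.189⁶ = 16.170 × 2.82547 ≈ 45.688

45.69px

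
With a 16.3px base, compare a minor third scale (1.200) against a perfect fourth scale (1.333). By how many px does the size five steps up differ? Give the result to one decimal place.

Minor third: 16.3 × 1.200⁵ = 40.560px
Perfect fourth: 16.3 × 1.333⁵ = 68.602px
Difference: 68.602 − 40.560 = 28.042px

28.0px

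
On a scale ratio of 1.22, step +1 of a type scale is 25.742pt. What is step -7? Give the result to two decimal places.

5.25pt

25.742 ÷ 1.22⁸ = 25.742 ÷ 4.90771 ≈ 5.245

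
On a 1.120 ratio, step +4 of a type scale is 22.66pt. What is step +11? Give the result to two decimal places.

22.66 × 1.120⁷ = 22.66 × 2.21068 ≈ 50.094

50.09pt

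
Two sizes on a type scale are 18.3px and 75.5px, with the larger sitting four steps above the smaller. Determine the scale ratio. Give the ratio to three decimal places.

The ratio satisfies 18.3 × r⁴ = 75.5, so r = (75.5 / 18.3)^(1/4).
r = 4.1257^(1/4) ≈ 1.4252

1.425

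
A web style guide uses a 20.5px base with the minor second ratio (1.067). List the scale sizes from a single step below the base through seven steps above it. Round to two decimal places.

19.21px, 20.50px, 21.87px, 23.34px, 24.90px, 26.57px, 28.35px, 30.25px, 32.28px

Step -1: 20.5 ÷ 1.067 = 19.21
Step 0: 20.5px
Step 1: 20.5 × 1.067 = 21.87
Step 2: 20.5 × 1.067² = 23.34
Step 3: 20.5 × 1.067³ = 24.90
Step 4: 20.5 × 1.067⁴ = 26.57
Step 5: 20.5 × 1.067⁵ = 28.35
Step 6: 20.5 × 1.067⁶ = 30.25
Step 7: 20.5 × 1.067⁷ = 32.28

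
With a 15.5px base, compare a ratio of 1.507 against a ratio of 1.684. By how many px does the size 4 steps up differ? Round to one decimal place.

At 1.507: 15.5 × 1.507⁴ = 79.944px
At 1.684: 15.5 × 1.684⁴ = 124.652px
Difference: 124.652 − 79.944 = 44.708px

44.7px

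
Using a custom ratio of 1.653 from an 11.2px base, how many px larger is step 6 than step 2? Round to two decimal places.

Step 2: 11.2 × 1.653² = 30.6030px
Step 6: 11.2 × 1.653⁶ = 228.4837px
Difference: 228.4837 − 30.6030 = 197.8807px

197.88px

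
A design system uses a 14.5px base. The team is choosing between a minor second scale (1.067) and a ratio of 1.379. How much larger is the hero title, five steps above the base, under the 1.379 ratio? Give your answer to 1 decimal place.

52.3px

Minor second: 14.5 × 1.067⁵ = 20.053px
At 1.379: 14.5 × 1.379⁵ = 72.308px
Difference: 72.308 − 20.053 = 52.255px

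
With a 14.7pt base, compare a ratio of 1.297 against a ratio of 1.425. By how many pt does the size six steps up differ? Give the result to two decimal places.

At 1.297: 14.7 × 1.297⁶ = 69.9773pt
At 1.425: 14.7 × 1.425⁶ = 123.0854pt
Difference: 123.0854 − 69.9773 = 53.1081pt

53.11pt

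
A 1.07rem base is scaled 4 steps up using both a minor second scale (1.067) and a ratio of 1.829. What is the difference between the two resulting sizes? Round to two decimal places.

Minor second: 1.07 × 1.067⁴ = 1.3869rem
At 1.829: 1.07 × 1.829⁴ = 11.9740rem
Difference: 11.9740 − 1.3869 = 10.5871rem

10.59rem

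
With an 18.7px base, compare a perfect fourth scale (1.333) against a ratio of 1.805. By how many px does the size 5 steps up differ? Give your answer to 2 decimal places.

279.58px

Perfect fourth: 18.7 × 1.333⁵ = 78.7032px
At 1.805: 18.7 × 1.805⁵ = 358.2842px
Difference: 358.2842 − 78.7032 = 279.5810px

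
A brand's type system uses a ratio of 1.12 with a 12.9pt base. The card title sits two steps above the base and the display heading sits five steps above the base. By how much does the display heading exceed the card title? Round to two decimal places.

6.55pt

Step 2: 12.9 × 1.12² = 16.1818pt
Step 5: 12.9 × 1.12⁵ = 22.7342pt
Difference: 22.7342 − 16.1818 = 6.5524pt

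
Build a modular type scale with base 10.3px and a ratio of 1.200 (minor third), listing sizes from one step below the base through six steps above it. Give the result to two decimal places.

8.58px, 10.30px, 12.36px, 14.83px, 17.80px, 21.36px, 25.63px, 30.76px

Step -1: 10.3 ÷ 1.200 = 8.58
Step 0: 10.3px
Step 1: 10.3 × 1.200 = 12.36
Step 2: 10.3 × 1.200² = 14.83
Step 3: 10.3 × 1.200³ = 17.80
Step 4: 10.3 × 1.200⁴ = 21.36
Step 5: 10.3 × 1.200⁵ = 25.63
Step 6: 10.3 × 1.200⁶ = 30.76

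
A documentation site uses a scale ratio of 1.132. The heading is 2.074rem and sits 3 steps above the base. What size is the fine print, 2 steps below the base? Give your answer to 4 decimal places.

2.074 ÷ 1.132⁵ = 2.074 ÷ 1.85880 ≈ 1.1158

1.1158rem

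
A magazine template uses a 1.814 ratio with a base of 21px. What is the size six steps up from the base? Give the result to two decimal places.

Each step on a modular scale multiplies by the ratio, so the size n steps from the base is base × ratioⁿ.
21.0 × 1.814⁶ = 21.0 × 35.63065 ≈ 748.24

748.24px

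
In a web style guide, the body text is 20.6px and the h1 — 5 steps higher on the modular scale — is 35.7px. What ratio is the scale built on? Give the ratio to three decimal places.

The ratio satisfies 20.6 × r⁵ = 35.7, so r = (35.7 / 20.6)^(1/5).
r = 1.7330^(1/5) ≈ 1.1162

1.116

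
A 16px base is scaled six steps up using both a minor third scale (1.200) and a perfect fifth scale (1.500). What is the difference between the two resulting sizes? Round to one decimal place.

134.5px

Minor third: 16.0 × 1.200⁶ = 47.776px
Perfect fifth: 16.0 × 1.500⁶ = 182.250px
Difference: 182.250 − 47.776 = 134.474px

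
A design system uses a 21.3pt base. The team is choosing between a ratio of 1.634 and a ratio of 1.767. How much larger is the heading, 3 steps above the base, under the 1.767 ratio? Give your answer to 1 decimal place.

24.6pt

At 1.634: 21.3 × 1.634³ = 92.926pt
At 1.767: 21.3 × 1.767³ = 117.514pt
Difference: 117.514 − 92.926 = 24.588pt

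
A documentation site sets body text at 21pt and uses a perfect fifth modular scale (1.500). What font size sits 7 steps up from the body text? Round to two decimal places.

21.0 × 1.500⁷ = 21.0 × 17.08594 ≈ 358.80

358.80pt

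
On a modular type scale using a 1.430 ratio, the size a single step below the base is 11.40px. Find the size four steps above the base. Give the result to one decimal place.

68.2px

11.40 × 1.430⁵ = 11.40 × 5.97971 ≈ 68.169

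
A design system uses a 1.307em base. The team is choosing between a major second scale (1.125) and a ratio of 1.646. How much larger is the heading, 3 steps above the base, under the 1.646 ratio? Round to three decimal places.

Major second: 1.307 × 1.125³ = 1.86094em
At 1.646: 1.307 × 1.646³ = 5.82861em
Difference: 5.82861 − 1.86094 = 3.96767em

3.968em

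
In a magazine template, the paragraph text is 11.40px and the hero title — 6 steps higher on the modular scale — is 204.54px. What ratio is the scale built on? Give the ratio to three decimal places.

1.618

r⁶ = 204.54 / 11.40, so r = (204.54/11.40)^(1/6).
r = 17.9421^(1/6) ≈ 1.6180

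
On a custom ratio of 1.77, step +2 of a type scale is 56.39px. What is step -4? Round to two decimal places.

1.83px

56.39 ÷ 1.77⁶ = 56.39 ÷ 30.74961 ≈ 1.834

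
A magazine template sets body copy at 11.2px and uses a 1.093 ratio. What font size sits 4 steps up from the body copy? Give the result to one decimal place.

16.0px

Each step on a modular scale multiplies by the ratio, so the size n steps from the base is base × ratioⁿ.
11.2 × 1.093⁴ = 11.2 × 1.42719 ≈ 15.98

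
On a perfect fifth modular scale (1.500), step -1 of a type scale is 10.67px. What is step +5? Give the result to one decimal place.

121.5px

10.67 × 1.500⁶ = 10.67 × 11.39062 ≈ 121.538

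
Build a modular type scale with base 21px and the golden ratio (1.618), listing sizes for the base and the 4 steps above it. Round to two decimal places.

21.00px, 33.98px, 54.98px, 88.95px, 143.92px

Step 0: 21px
Step 1: 21.0 × 1.618 = 33.98
Step 2: 21.0 × 1.618² = 54.98
Step 3: 21.0 × 1.618³ = 88.95
Step 4: 21.0 × 1.618⁴ = 143.92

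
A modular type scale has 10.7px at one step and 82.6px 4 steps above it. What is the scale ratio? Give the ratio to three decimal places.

1.667

The ratio satisfies 10.7 × r⁴ = 82.6, so r = (82.6 / 10.7)^(1/4).
r = 7.7196^(1/4) ≈ 1.6669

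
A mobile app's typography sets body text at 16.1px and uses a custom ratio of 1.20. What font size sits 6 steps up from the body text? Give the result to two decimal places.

16.1 × 1.20⁶ = 16.1 × 2.98598 ≈ 48.07

48.07px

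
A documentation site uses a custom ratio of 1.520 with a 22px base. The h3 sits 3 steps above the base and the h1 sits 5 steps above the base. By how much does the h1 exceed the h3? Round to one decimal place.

101.2px

Step 3: 22.0 × 1.520³ = 77.260px
Step 5: 22.0 × 1.520⁵ = 178.501px
Difference: 178.501 − 77.260 = 101.241px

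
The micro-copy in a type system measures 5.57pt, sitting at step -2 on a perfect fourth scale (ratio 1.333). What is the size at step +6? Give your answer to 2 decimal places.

5.57 × 1.333⁸ = 5.57 × 9.96876 ≈ 55.526

55.53pt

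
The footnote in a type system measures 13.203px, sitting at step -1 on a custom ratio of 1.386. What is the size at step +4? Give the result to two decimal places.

13.203 × 1.386⁵ = 13.203 × 5.11465 ≈ 67.529

67.53px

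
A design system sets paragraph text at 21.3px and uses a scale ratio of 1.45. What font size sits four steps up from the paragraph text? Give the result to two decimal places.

Every step multiplies by the scale ratio.
21.3 × 1.45⁴ = 21.3 × 4.42051 ≈ 94.16

94.16px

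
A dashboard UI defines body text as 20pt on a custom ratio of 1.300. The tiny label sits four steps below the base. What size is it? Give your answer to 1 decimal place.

7.0pt

Every step multiplies by the scale ratio.
20.0 ÷ 1.300⁴ = 20.0 ÷ 2.85610 ≈ 7.00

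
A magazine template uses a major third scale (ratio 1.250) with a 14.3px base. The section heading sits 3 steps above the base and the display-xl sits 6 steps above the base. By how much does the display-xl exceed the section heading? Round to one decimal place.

26.6px

Step 3: 14.3 × 1.250³ = 27.930px
Step 6: 14.3 × 1.250⁶ = 54.550px
Difference: 54.550 − 27.930 = 26.620px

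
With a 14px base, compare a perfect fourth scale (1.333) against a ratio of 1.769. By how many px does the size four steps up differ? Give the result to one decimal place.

92.9px

Perfect fourth: 14.0 × 1.333⁴ = 44.203px
At 1.769: 14.0 × 1.769⁴ = 137.101px
Difference: 137.101 − 44.203 = 92.898px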